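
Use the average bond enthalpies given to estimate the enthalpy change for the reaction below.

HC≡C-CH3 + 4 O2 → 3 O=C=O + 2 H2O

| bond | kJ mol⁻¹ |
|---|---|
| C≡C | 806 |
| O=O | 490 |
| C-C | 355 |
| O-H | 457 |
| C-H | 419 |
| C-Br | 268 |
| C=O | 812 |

ΔH ≈ −1903 kJ

Bonds broken (reactants):
  C≡C: 1 × 806 = 806
  C-C: 1 × 355 = 355
  C-H: 4 × 419 = 1676
  O=O: 4 × 490 = 1960
  Σ(broken) = 4797 kJ
Bonds formed (products):
  C=O: 6 × 812 = 4872
  O-H: 4 × 457 = 1828
  Σ(formed) = 6700 kJ
ΔH = Σ(broken) − Σ(formed) = 4797 − 6700 = −1903 kJ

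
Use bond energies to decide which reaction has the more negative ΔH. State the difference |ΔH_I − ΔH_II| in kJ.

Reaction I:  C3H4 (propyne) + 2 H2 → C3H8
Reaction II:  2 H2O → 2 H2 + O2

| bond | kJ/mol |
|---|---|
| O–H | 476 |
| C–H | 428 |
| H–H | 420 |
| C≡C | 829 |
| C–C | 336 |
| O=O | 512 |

Reaction I, by 931 kJ

Reaction I:
  Bonds broken (reactants):
    C≡C: 1 × 829 = 829
    C–C: 1 × 336 = 336
    C–H: 4 × 428 = 1712
    H–H: 2 × 420 = 840
    Σ(broken) = 3717 kJ
  Bonds formed (products):
    C–C: 2 × 336 = 672
    C–H: 8 × 428 = 3424
    Σ(formed) = 4096 kJ
  ΔH_I = 3717 − 4096 = −379 kJ
Reaction II:
  Bonds broken (reactants):
    O–H: 4 × 476 = 1904
    Σ(broken) = 1904 kJ
  Bonds formed (products):
    H–H: 2 × 420 = 840
    O=O: 1 × 512 = 512
    Σ(formed) = 1352 kJ
  ΔH_II = 1904 − 1352 = +552 kJ
ΔH_I − ΔH_II = −931 kJ, so reaction I has the more negative ΔH; |ΔH_I − ΔH_II| = 931 kJ.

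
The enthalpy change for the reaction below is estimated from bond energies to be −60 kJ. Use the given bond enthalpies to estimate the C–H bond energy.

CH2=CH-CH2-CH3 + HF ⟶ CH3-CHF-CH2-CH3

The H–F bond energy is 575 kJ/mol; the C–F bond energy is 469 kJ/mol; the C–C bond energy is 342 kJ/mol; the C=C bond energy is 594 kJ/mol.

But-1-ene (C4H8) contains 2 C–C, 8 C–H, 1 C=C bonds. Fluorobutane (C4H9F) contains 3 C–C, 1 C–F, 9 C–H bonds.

Let D be the C–H bond energy.
Σ(broken) = 2×342 + 8×D + 1×594 + 1×575 = 1853 + 8D
Σ(formed) = 3×342 + 1×469 + 9×D = 1495 + 9D
ΔH = Σ(broken) − Σ(formed) = (1853 + 8D) − (1495 + 9D) = +358 − D
Setting this equal to −60 kJ gives D = 418 kJ/mol.

D(C–H) ≈ 418 kJ/mol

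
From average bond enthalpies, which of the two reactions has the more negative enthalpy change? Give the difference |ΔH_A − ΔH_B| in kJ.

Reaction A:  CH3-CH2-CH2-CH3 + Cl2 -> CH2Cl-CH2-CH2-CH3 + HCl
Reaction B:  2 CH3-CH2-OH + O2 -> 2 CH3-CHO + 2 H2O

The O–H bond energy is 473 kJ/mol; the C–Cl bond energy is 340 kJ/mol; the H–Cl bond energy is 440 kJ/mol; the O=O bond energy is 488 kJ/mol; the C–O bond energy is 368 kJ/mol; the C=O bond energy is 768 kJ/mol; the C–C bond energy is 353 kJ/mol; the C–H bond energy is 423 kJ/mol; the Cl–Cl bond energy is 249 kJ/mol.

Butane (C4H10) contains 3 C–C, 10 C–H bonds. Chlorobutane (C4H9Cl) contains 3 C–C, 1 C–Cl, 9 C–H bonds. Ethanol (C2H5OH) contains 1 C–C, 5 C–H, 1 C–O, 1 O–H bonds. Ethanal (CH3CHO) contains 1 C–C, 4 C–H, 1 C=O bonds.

Reaction A:
  Bonds broken (reactants):
    C–C: 3 × 353 = 1059
    C–H: 10 × 423 = 4230
    Cl–Cl: 1 × 249 = 249
    Σ(broken) = 5538 kJ
  Bonds formed (products):
    C–C: 3 × 353 = 1059
    C–Cl: 1 × 340 = 340
    C–H: 9 × 423 = 3807
    H–Cl: 1 × 440 = 440
    Σ(formed) = 5646 kJ
  ΔH_A = 5538 − 5646 = −108 kJ
Reaction B:
  Bonds broken (reactants):
    C–C: 2 × 353 = 706
    C–H: 10 × 423 = 4230
    C–O: 2 × 368 = 736
    O–H: 2 × 473 = 946
    O=O: 1 × 488 = 488
    Σ(broken) = 7106 kJ
  Bonds formed (products):
    C–C: 2 × 353 = 706
    C–H: 8 × 423 = 3384
    C=O: 2 × 768 = 1536
    O–H: 4 × 473 = 1892
    Σ(formed) = 7518 kJ
  ΔH_B = 7106 − 7518 = −412 kJ
ΔH_A − ΔH_B = +304 kJ, so reaction B has the more negative ΔH; |ΔH_A − ΔH_B| = 304 kJ.

Reaction B, by 304 kJ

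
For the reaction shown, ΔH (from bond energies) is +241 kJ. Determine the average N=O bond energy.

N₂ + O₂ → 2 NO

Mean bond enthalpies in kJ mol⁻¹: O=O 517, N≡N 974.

Let D be the N=O bond energy.
Σ(broken) = 1×974 + 1×517 = 1491
Σ(formed) = 2×D = 2D
ΔH = Σ(broken) − Σ(formed) = (1491) − (2D) = +1491 − 2D
Setting this equal to +241 kJ gives 2D = 1250, so D = 625 kJ/mol.

D(N=O) ≈ 625 kJ/mol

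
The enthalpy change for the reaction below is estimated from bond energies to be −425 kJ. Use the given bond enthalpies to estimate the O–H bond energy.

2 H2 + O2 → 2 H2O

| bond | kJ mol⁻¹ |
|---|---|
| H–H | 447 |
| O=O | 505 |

Let D be the O–H bond energy.
Σ(broken) = 2×447 + 1×505 = 1399
Σ(formed) = 4×D = 4D
ΔH = Σ(broken) − Σ(formed) = (1399) − (4D) = +1399 − 4D
Setting this equal to −425 kJ gives 4D = 1824, so D = 456 kJ/mol.

D(O–H) ≈ 456 kJ/mol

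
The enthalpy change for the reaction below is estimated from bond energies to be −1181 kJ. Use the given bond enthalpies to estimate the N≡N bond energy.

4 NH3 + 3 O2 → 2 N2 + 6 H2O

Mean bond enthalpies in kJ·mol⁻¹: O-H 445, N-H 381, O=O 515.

Let D be the N≡N bond energy.
Σ(broken) = 12×381 + 3×515 = 6117
Σ(formed) = 2×D + 12×445 = 5340 + 2D
ΔH = Σ(broken) − Σ(formed) = (6117) − (5340 + 2D) = +777 − 2D
Setting this equal to −1181 kJ gives 2D = 1958, so D = 979 kJ/mol.

D(N≡N) ≈ 979 kJ/mol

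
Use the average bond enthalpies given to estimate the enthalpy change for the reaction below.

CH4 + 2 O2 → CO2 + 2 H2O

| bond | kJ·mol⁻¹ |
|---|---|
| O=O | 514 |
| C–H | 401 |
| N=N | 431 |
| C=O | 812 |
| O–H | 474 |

Bonds broken (reactants):
  C–H: 4 × 401 = 1604
  O=O: 2 × 514 = 1028
  Σ(broken) = 2632 kJ
Bonds formed (products):
  C=O: 2 × 812 = 1624
  O–H: 4 × 474 = 1896
  Σ(formed) = 3520 kJ
ΔH = Σ(broken) − Σ(formed) = 2632 − 3520 = −888 kJ

ΔH ≈ −888 kJ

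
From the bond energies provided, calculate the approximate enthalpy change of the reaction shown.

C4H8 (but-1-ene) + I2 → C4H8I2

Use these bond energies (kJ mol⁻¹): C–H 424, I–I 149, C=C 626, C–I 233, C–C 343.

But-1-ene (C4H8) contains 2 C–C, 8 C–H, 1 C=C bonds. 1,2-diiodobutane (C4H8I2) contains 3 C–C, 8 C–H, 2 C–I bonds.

ΔH ≈ −34 kJ

Bonds broken (reactants):
  C–C: 2 × 343 = 686
  C–H: 8 × 424 = 3392
  C=C: 1 × 626 = 626
  I–I: 1 × 149 = 149
  Σ(broken) = 4853 kJ
Bonds formed (products):
  C–C: 3 × 343 = 1029
  C–H: 8 × 424 = 3392
  C–I: 2 × 233 = 466
  Σ(formed) = 4887 kJ
ΔH = Σ(broken) − Σ(formed) = 4853 − 4887 = −34 kJ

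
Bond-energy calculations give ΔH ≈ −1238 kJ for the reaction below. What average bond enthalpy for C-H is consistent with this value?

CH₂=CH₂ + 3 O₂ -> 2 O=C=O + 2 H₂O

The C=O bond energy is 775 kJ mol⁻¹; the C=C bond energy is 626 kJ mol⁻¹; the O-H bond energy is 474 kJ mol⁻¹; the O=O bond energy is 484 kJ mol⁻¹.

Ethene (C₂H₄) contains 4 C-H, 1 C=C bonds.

Let D be the C-H bond energy.
Σ(broken) = 4×D + 1×626 + 3×484 = 2078 + 4D
Σ(formed) = 4×775 + 4×474 = 4996
ΔH = Σ(broken) − Σ(formed) = (2078 + 4D) − (4996) = −2918 + 4D
Setting this equal to −1238 kJ gives 4D = 1680, so D = 420 kJ/mol.

D(C-H) ≈ 420 kJ/mol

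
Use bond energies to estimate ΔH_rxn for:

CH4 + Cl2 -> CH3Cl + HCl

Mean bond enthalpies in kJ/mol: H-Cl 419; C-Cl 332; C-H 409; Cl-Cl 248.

Bonds broken (reactants):
  C-H: 4 × 409 = 1636
  Cl-Cl: 1 × 248 = 248
  Σ(broken) = 1884 kJ
Bonds formed (products):
  C-Cl: 1 × 332 = 332
  C-H: 3 × 409 = 1227
  H-Cl: 1 × 419 = 419
  Σ(formed) = 1978 kJ
ΔH = Σ(broken) − Σ(formed) = 1884 − 1978 = −94 kJ

ΔH ≈ −94 kJ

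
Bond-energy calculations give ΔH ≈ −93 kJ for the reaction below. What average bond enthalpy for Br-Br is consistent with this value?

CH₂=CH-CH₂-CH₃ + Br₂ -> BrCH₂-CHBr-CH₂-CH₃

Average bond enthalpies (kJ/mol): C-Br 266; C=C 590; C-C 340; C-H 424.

D(Br-Br) ≈ 189 kJ/mol

Let D be the Br-Br bond energy.
Σ(broken) = 1×D + 2×340 + 8×424 + 1×590 = 4662 + D
Σ(formed) = 2×266 + 3×340 + 8×424 = 4944
ΔH = Σ(broken) − Σ(formed) = (4662 + D) − (4944) = −282 + D
Setting this equal to −93 kJ gives D = 189 kJ/mol.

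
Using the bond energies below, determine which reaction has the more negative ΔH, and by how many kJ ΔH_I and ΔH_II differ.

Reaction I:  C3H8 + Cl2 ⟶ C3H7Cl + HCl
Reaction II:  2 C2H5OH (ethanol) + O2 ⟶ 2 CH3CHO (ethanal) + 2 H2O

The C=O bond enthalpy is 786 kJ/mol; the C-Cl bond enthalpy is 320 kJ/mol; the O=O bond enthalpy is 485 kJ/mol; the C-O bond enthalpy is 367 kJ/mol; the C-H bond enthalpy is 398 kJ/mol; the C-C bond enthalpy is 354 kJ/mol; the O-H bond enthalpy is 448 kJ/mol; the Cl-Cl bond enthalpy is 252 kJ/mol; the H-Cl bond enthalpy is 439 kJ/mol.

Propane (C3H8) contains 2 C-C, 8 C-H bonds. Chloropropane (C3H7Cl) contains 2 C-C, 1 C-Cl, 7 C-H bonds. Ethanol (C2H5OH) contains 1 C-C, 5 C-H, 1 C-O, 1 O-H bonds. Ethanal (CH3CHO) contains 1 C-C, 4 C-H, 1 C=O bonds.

Reaction I:
  Bonds broken (reactants):
    C-C: 2 × 354 = 708
    C-H: 8 × 398 = 3184
    Cl-Cl: 1 × 252 = 252
    Σ(broken) = 4144 kJ
  Bonds formed (products):
    C-C: 2 × 354 = 708
    C-Cl: 1 × 320 = 320
    C-H: 7 × 398 = 2786
    H-Cl: 1 × 439 = 439
    Σ(formed) = 4253 kJ
  ΔH_I = 4144 − 4253 = −109 kJ
Reaction II:
  Bonds broken (reactants):
    C-C: 2 × 354 = 708
    C-H: 10 × 398 = 3980
    C-O: 2 × 367 = 734
    O-H: 2 × 448 = 896
    O=O: 1 × 485 = 485
    Σ(broken) = 6803 kJ
  Bonds formed (products):
    C-C: 2 × 354 = 708
    C-H: 8 × 398 = 3184
    C=O: 2 × 786 = 1572
    O-H: 4 × 448 = 1792
    Σ(formed) = 7256 kJ
  ΔH_II = 6803 − 7256 = −453 kJ
ΔH_I − ΔH_II = +344 kJ, so reaction II has the more negative ΔH; |ΔH_I − ΔH_II| = 344 kJ.

Reaction II, by 344 kJ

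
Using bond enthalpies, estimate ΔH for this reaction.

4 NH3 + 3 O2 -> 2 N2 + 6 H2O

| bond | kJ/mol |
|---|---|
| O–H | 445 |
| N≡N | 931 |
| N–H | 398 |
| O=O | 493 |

Bonds broken (reactants):
  N–H: 12 × 398 = 4776
  O=O: 3 × 493 = 1479
  Σ(broken) = 6255 kJ
Bonds formed (products):
  N≡N: 2 × 931 = 1862
  O–H: 12 × 445 = 5340
  Σ(formed) = 7202 kJ
ΔH = Σ(broken) − Σ(formed) = 6255 − 7202 = −947 kJ

ΔH ≈ −947 kJ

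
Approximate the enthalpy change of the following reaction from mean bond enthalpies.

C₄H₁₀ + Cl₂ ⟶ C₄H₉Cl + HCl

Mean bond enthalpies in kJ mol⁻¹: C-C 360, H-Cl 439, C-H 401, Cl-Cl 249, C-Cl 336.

Bonds broken (reactants):
  C-C: 3 × 360 = 1080
  C-H: 10 × 401 = 4010
  Cl-Cl: 1 × 249 = 249
  Σ(broken) = 5339 kJ
Bonds formed (products):
  C-C: 3 × 360 = 1080
  C-Cl: 1 × 336 = 336
  C-H: 9 × 401 = 3609
  H-Cl: 1 × 439 = 439
  Σ(formed) = 5464 kJ
ΔH = Σ(broken) − Σ(formed) = 5339 − 5464 = −125 kJ

ΔH ≈ −125 kJ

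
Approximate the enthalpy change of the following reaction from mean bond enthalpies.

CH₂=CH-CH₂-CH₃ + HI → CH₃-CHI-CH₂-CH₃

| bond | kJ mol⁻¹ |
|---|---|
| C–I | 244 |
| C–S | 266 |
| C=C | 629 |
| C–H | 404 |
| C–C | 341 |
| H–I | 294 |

Bonds broken (reactants):
  C–C: 2 × 341 = 682
  C–H: 8 × 404 = 3232
  C=C: 1 × 629 = 629
  H–I: 1 × 294 = 294
  Σ(broken) = 4837 kJ
Bonds formed (products):
  C–C: 3 × 341 = 1023
  C–H: 9 × 404 = 3636
  C–I: 1 × 244 = 244
  Σ(formed) = 4903 kJ
ΔH = Σ(broken) − Σ(formed) = 4837 − 4903 = −66 kJ

ΔH ≈ −66 kJ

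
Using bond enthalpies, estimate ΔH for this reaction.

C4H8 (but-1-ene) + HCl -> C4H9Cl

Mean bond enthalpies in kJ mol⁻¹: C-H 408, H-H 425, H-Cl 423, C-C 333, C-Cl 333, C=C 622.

Bonds broken (reactants):
  C-C: 2 × 333 = 666
  C-H: 8 × 408 = 3264
  C=C: 1 × 622 = 622
  H-Cl: 1 × 423 = 423
  Σ(broken) = 4975 kJ
Bonds formed (products):
  C-C: 3 × 333 = 999
  C-Cl: 1 × 333 = 333
  C-H: 9 × 408 = 3672
  Σ(formed) = 5004 kJ
ΔH = Σ(broken) − Σ(formed) = 4975 − 5004 = −29 kJ

ΔH ≈ −29 kJ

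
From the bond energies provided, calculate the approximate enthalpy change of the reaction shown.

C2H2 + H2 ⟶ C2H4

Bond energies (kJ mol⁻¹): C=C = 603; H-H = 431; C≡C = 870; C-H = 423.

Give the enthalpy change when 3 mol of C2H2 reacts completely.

ΔH = −444 kJ

Bonds broken (reactants):
  C≡C: 1 × 870 = 870
  C-H: 2 × 423 = 846
  H-H: 1 × 431 = 431
  Σ(broken) = 2147 kJ
Bonds formed (products):
  C-H: 4 × 423 = 1692
  C=C: 1 × 603 = 603
  Σ(formed) = 2295 kJ
ΔH = Σ(broken) − Σ(formed) = 2147 − 2295 = −148 kJ
For 3× the reaction as written: 3 × (−148) = −444 kJ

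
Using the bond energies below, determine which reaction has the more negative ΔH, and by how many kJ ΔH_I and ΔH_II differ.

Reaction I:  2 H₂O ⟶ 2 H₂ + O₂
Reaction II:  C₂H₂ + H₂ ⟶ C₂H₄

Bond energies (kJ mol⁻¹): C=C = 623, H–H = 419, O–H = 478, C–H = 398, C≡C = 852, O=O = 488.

Reaction I:
  Bonds broken (reactants):
    O–H: 4 × 478 = 1912
    Σ(broken) = 1912 kJ
  Bonds formed (products):
    H–H: 2 × 419 = 838
    O=O: 1 × 488 = 488
    Σ(formed) = 1326 kJ
  ΔH_I = 1912 − 1326 = +586 kJ
Reaction II:
  Bonds broken (reactants):
    C≡C: 1 × 852 = 852
    C–H: 2 × 398 = 796
    H–H: 1 × 419 = 419
    Σ(broken) = 2067 kJ
  Bonds formed (products):
    C–H: 4 × 398 = 1592
    C=C: 1 × 623 = 623
    Σ(formed) = 2215 kJ
  ΔH_II = 2067 − 2215 = −148 kJ
ΔH_I − ΔH_II = +734 kJ, so reaction II has the more negative ΔH; |ΔH_I − ΔH_II| = 734 kJ.

Reaction II, by 734 kJ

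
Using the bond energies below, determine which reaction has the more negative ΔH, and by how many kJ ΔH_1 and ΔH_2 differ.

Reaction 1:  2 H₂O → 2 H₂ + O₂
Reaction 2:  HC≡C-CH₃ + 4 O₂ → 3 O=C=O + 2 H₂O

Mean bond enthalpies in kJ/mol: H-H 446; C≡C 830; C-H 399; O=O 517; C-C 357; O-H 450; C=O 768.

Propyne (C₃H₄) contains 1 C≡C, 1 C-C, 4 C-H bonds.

Reaction 1:
  Bonds broken (reactants):
    O-H: 4 × 450 = 1800
    Σ(broken) = 1800 kJ
  Bonds formed (products):
    H-H: 2 × 446 = 892
    O=O: 1 × 517 = 517
    Σ(formed) = 1409 kJ
  ΔH_1 = 1800 − 1409 = +391 kJ
Reaction 2:
  Bonds broken (reactants):
    C≡C: 1 × 830 = 830
    C-C: 1 × 357 = 357
    C-H: 4 × 399 = 1596
    O=O: 4 × 517 = 2068
    Σ(broken) = 4851 kJ
  Bonds formed (products):
    C=O: 6 × 768 = 4608
    O-H: 4 × 450 = 1800
    Σ(formed) = 6408 kJ
  ΔH_2 = 4851 − 6408 = −1557 kJ
ΔH_1 − ΔH_2 = +1948 kJ, so reaction 2 has the more negative ΔH; |ΔH_1 − ΔH_2| = 1948 kJ.

Reaction 2, by 1948 kJ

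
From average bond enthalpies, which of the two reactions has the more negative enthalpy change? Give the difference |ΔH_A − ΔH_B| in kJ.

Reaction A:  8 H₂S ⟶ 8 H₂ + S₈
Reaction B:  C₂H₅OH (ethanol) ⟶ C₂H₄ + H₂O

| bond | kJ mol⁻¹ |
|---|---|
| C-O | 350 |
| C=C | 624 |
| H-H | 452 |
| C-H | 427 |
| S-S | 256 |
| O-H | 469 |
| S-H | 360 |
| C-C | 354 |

Reaction A:
  Bonds broken (reactants):
    S-H: 16 × 360 = 5760
    Σ(broken) = 5760 kJ
  Bonds formed (products):
    H-H: 8 × 452 = 3616
    S-S: 8 × 256 = 2048
    Σ(formed) = 5664 kJ
  ΔH_A = 5760 − 5664 = +96 kJ
Reaction B:
  Bonds broken (reactants):
    C-C: 1 × 354 = 354
    C-H: 5 × 427 = 2135
    C-O: 1 × 350 = 350
    O-H: 1 × 469 = 469
    Σ(broken) = 3308 kJ
  Bonds formed (products):
    C-H: 4 × 427 = 1708
    C=C: 1 × 624 = 624
    O-H: 2 × 469 = 938
    Σ(formed) = 3270 kJ
  ΔH_B = 3308 − 3270 = +38 kJ
ΔH_A − ΔH_B = +58 kJ, so reaction B has the more negative ΔH; |ΔH_A − ΔH_B| = 58 kJ.

Reaction B, by 58 kJ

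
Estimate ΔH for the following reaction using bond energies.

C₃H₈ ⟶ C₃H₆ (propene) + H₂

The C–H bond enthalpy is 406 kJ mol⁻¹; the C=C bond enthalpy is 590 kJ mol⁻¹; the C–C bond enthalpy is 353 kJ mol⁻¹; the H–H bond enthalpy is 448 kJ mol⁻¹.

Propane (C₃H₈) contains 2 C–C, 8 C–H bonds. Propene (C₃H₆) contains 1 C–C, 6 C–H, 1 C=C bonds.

Bonds broken (reactants):
  C–C: 2 × 353 = 706
  C–H: 8 × 406 = 3248
  Σ(broken) = 3954 kJ
Bonds formed (products):
  C–C: 1 × 353 = 353
  C–H: 6 × 406 = 2436
  C=C: 1 × 590 = 590
  H–H: 1 × 448 = 448
  Σ(formed) = 3827 kJ
ΔH = Σ(broken) − Σ(formed) = 3954 − 3827 = +127 kJ

ΔH ≈ +127 kJ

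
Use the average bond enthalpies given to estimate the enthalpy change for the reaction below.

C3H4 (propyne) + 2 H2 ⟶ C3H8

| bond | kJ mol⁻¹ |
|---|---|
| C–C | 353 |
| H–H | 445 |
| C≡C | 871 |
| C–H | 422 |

ΔH ≈ −280 kJ

Bonds broken (reactants):
  C≡C: 1 × 871 = 871
  C–C: 1 × 353 = 353
  C–H: 4 × 422 = 1688
  H–H: 2 × 445 = 890
  Σ(broken) = 3802 kJ
Bonds formed (products):
  C–C: 2 × 353 = 706
  C–H: 8 × 422 = 3376
  Σ(formed) = 4082 kJ
ΔH = Σ(broken) − Σ(formed) = 3802 − 4082 = −280 kJ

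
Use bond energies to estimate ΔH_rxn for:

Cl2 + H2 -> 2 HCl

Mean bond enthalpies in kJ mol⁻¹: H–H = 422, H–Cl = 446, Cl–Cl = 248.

ΔH ≈ −222 kJ

Bonds broken (reactants):
  Cl–Cl: 1 × 248 = 248
  H–H: 1 × 422 = 422
  Σ(broken) = 670 kJ
Bonds formed (products):
  H–Cl: 2 × 446 = 892
  Σ(formed) = 892 kJ
ΔH = Σ(broken) − Σ(formed) = 670 − 892 = −222 kJ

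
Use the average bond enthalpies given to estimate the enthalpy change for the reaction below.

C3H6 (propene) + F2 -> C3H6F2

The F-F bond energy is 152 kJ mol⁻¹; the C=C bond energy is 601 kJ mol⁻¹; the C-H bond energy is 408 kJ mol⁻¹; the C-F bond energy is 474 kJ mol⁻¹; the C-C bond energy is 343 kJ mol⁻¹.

ΔH ≈ −538 kJ

Bonds broken (reactants):
  C-C: 1 × 343 = 343
  C-H: 6 × 408 = 2448
  C=C: 1 × 601 = 601
  F-F: 1 × 152 = 152
  Σ(broken) = 3544 kJ
Bonds formed (products):
  C-C: 2 × 343 = 686
  C-F: 2 × 474 = 948
  C-H: 6 × 408 = 2448
  Σ(formed) = 4082 kJ
ΔH = Σ(broken) − Σ(formed) = 3544 − 4082 = −538 kJ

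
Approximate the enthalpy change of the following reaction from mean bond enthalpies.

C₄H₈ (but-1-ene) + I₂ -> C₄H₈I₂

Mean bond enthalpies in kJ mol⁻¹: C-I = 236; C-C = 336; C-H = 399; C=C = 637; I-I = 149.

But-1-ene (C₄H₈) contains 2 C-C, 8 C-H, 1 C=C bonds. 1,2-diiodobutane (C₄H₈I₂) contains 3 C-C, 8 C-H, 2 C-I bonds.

ΔH ≈ −22 kJ

Bonds broken (reactants):
  C-C: 2 × 336 = 672
  C-H: 8 × 399 = 3192
  C=C: 1 × 637 = 637
  I-I: 1 × 149 = 149
  Σ(broken) = 4650 kJ
Bonds formed (products):
  C-C: 3 × 336 = 1008
  C-H: 8 × 399 = 3192
  C-I: 2 × 236 = 472
  Σ(formed) = 4672 kJ
ΔH = Σ(broken) − Σ(formed) = 4650 − 4672 = −22 kJ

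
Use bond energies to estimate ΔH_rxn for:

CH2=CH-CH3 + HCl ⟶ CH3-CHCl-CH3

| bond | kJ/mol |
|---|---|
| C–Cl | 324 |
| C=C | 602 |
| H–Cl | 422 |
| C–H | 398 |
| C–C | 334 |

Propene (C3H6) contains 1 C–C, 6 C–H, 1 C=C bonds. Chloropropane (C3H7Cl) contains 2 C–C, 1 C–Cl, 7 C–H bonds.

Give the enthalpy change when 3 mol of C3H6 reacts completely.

Bonds broken (reactants):
  C–C: 1 × 334 = 334
  C–H: 6 × 398 = 2388
  C=C: 1 × 602 = 602
  H–Cl: 1 × 422 = 422
  Σ(broken) = 3746 kJ
Bonds formed (products):
  C–C: 2 × 334 = 668
  C–Cl: 1 × 324 = 324
  C–H: 7 × 398 = 2786
  Σ(formed) = 3778 kJ
ΔH = Σ(broken) − Σ(formed) = 3746 − 3778 = −32 kJ
For 3× the reaction as written: 3 × (−32) = −96 kJ

ΔH = −96 kJ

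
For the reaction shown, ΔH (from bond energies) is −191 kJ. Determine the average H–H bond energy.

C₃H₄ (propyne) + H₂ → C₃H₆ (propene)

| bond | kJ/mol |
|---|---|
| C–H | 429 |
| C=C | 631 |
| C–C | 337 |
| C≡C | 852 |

D(H–H) ≈ 446 kJ/mol

Let D be the H–H bond energy.
Σ(broken) = 1×852 + 1×337 + 4×429 + 1×D = 2905 + D
Σ(formed) = 1×337 + 6×429 + 1×631 = 3542
ΔH = Σ(broken) − Σ(formed) = (2905 + D) − (3542) = −637 + D
Setting this equal to −191 kJ gives D = 446 kJ/mol.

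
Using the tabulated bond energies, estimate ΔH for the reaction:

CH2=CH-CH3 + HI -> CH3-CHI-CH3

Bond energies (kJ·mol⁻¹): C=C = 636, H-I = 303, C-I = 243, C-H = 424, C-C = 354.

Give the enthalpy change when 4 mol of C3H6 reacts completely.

Bonds broken (reactants):
  C-C: 1 × 354 = 354
  C-H: 6 × 424 = 2544
  C=C: 1 × 636 = 636
  H-I: 1 × 303 = 303
  Σ(broken) = 3837 kJ
Bonds formed (products):
  C-C: 2 × 354 = 708
  C-H: 7 × 424 = 2968
  C-I: 1 × 243 = 243
  Σ(formed) = 3919 kJ
ΔH = Σ(broken) − Σ(formed) = 3837 − 3919 = −82 kJ
For 4× the reaction as written: 4 × (−82) = −328 kJ

ΔH = −328 kJ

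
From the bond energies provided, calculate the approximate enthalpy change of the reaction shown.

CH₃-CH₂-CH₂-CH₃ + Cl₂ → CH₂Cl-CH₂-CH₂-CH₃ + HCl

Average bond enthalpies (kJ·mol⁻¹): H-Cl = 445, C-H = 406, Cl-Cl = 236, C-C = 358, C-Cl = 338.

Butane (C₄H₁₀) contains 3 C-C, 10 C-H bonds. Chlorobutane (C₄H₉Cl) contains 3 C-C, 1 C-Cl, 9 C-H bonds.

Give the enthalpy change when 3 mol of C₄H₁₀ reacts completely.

Bonds broken (reactants):
  C-C: 3 × 358 = 1074
  C-H: 10 × 406 = 4060
  Cl-Cl: 1 × 236 = 236
  Σ(broken) = 5370 kJ
Bonds formed (products):
  C-C: 3 × 358 = 1074
  C-Cl: 1 × 338 = 338
  C-H: 9 × 406 = 3654
  H-Cl: 1 × 445 = 445
  Σ(formed) = 5511 kJ
ΔH = Σ(broken) − Σ(formed) = 5370 − 5511 = −141 kJ
For 3× the reaction as written: 3 × (−141) = −423 kJ

ΔH = −423 kJ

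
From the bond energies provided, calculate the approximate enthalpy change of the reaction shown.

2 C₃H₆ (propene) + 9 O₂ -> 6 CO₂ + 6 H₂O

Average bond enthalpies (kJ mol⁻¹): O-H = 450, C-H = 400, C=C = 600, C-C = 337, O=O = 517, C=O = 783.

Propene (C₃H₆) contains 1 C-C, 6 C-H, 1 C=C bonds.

ΔH ≈ −3469 kJ

Bonds broken (reactants):
  C-C: 2 × 337 = 674
  C-H: 12 × 400 = 4800
  C=C: 2 × 600 = 1200
  O=O: 9 × 517 = 4653
  Σ(broken) = 11327 kJ
Bonds formed (products):
  C=O: 12 × 783 = 9396
  O-H: 12 × 450 = 5400
  Σ(formed) = 14796 kJ
ΔH = Σ(broken) − Σ(formed) = 11327 − 14796 = −3469 kJ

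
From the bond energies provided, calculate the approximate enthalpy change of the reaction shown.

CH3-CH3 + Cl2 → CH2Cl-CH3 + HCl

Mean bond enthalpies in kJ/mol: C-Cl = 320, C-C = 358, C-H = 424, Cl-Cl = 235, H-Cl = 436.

ΔH ≈ −97 kJ

Bonds broken (reactants):
  C-C: 1 × 358 = 358
  C-H: 6 × 424 = 2544
  Cl-Cl: 1 × 235 = 235
  Σ(broken) = 3137 kJ
Bonds formed (products):
  C-C: 1 × 358 = 358
  C-Cl: 1 × 320 = 320
  C-H: 5 × 424 = 2120
  H-Cl: 1 × 436 = 436
  Σ(formed) = 3234 kJ
ΔH = Σ(broken) − Σ(formed) = 3137 − 3234 = −97 kJ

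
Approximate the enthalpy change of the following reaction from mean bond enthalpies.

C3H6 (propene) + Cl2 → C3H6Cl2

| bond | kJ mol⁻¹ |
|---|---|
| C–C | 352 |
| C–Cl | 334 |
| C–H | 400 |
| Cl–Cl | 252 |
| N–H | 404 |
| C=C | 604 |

Bonds broken (reactants):
  C–C: 1 × 352 = 352
  C–H: 6 × 400 = 2400
  C=C: 1 × 604 = 604
  Cl–Cl: 1 × 252 = 252
  Σ(broken) = 3608 kJ
Bonds formed (products):
  C–C: 2 × 352 = 704
  C–Cl: 2 × 334 = 668
  C–H: 6 × 400 = 2400
  Σ(formed) = 3772 kJ
ΔH = Σ(broken) − Σ(formed) = 3608 − 3772 = −164 kJ

ΔH ≈ −164 kJ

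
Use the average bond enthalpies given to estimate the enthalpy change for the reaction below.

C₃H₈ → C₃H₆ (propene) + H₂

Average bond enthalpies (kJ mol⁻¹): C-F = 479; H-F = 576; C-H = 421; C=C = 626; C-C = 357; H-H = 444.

Bonds broken (reactants):
  C-C: 2 × 357 = 714
  C-H: 8 × 421 = 3368
  Σ(broken) = 4082 kJ
Bonds formed (products):
  C-C: 1 × 357 = 357
  C-H: 6 × 421 = 2526
  C=C: 1 × 626 = 626
  H-H: 1 × 444 = 444
  Σ(formed) = 3953 kJ
ΔH = Σ(broken) − Σ(formed) = 4082 − 3953 = +129 kJ

ΔH ≈ +129 kJ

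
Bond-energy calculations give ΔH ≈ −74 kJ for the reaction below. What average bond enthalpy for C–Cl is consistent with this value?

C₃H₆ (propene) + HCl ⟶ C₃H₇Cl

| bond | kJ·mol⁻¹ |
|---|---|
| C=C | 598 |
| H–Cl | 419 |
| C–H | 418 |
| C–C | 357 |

D(C–Cl) ≈ 316 kJ/mol

Let D be the C–Cl bond energy.
Σ(broken) = 1×357 + 6×418 + 1×598 + 1×419 = 3882
Σ(formed) = 2×357 + 1×D + 7×418 = 3640 + D
ΔH = Σ(broken) − Σ(formed) = (3882) − (3640 + D) = +242 − D
Setting this equal to −74 kJ gives D = 316 kJ/mol.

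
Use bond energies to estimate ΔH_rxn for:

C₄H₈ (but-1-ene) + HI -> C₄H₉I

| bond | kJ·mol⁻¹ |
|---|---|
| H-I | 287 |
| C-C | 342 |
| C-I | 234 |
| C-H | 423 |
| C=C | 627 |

ΔH ≈ −85 kJ

Bonds broken (reactants):
  C-C: 2 × 342 = 684
  C-H: 8 × 423 = 3384
  C=C: 1 × 627 = 627
  H-I: 1 × 287 = 287
  Σ(broken) = 4982 kJ
Bonds formed (products):
  C-C: 3 × 342 = 1026
  C-H: 9 × 423 = 3807
  C-I: 1 × 234 = 234
  Σ(formed) = 5067 kJ
ΔH = Σ(broken) − Σ(formed) = 4982 − 5067 = −85 kJ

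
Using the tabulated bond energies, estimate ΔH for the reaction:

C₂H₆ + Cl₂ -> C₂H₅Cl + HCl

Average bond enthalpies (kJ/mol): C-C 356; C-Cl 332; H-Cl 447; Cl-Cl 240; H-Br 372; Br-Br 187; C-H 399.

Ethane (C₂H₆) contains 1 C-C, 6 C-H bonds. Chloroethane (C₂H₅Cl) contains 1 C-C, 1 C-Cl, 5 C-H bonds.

ΔH ≈ −140 kJ

Bonds broken (reactants):
  C-C: 1 × 356 = 356
  C-H: 6 × 399 = 2394
  Cl-Cl: 1 × 240 = 240
  Σ(broken) = 2990 kJ
Bonds formed (products):
  C-C: 1 × 356 = 356
  C-Cl: 1 × 332 = 332
  C-H: 5 × 399 = 1995
  H-Cl: 1 × 447 = 447
  Σ(formed) = 3130 kJ
ΔH = Σ(broken) − Σ(formed) = 2990 − 3130 = −140 kJ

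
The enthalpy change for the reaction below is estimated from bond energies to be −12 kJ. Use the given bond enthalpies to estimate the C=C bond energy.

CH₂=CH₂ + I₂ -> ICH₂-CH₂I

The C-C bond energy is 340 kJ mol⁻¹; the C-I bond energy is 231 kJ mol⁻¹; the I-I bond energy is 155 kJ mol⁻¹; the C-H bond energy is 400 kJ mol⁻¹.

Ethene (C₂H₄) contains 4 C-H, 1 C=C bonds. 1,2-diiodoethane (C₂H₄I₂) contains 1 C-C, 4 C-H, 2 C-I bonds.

Let D be the C=C bond energy.
Σ(broken) = 4×400 + 1×D + 1×155 = 1755 + D
Σ(formed) = 1×340 + 4×400 + 2×231 = 2402
ΔH = Σ(broken) − Σ(formed) = (1755 + D) − (2402) = −647 + D
Setting this equal to −12 kJ gives D = 635 kJ/mol.

D(C=C) ≈ 635 kJ/mol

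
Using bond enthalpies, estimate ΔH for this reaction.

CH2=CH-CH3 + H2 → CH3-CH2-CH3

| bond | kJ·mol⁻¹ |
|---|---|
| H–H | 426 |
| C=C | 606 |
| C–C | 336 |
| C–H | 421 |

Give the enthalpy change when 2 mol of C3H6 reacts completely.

Bonds broken (reactants):
  C–C: 1 × 336 = 336
  C–H: 6 × 421 = 2526
  C=C: 1 × 606 = 606
  H–H: 1 × 426 = 426
  Σ(broken) = 3894 kJ
Bonds formed (products):
  C–C: 2 × 336 = 672
  C–H: 8 × 421 = 3368
  Σ(formed) = 4040 kJ
ΔH = Σ(broken) − Σ(formed) = 3894 − 4040 = −146 kJ
For 2× the reaction as written: 2 × (−146) = −292 kJ

ΔH = −292 kJ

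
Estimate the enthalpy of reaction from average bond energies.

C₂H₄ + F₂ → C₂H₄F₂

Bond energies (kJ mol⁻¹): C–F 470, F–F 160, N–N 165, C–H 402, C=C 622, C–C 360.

ΔH ≈ −518 kJ

Bonds broken (reactants):
  C–H: 4 × 402 = 1608
  C=C: 1 × 622 = 622
  F–F: 1 × 160 = 160
  Σ(broken) = 2390 kJ
Bonds formed (products):
  C–C: 1 × 360 = 360
  C–F: 2 × 470 = 940
  C–H: 4 × 402 = 1608
  Σ(formed) = 2908 kJ
ΔH = Σ(broken) − Σ(formed) = 2390 − 2908 = −518 kJ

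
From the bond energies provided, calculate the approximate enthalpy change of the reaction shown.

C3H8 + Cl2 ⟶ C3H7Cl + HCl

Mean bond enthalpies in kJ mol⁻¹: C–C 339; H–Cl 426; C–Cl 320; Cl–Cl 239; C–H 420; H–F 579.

ΔH ≈ −87 kJ

Bonds broken (reactants):
  C–C: 2 × 339 = 678
  C–H: 8 × 420 = 3360
  Cl–Cl: 1 × 239 = 239
  Σ(broken) = 4277 kJ
Bonds formed (products):
  C–C: 2 × 339 = 678
  C–Cl: 1 × 320 = 320
  C–H: 7 × 420 = 2940
  H–Cl: 1 × 426 = 426
  Σ(formed) = 4364 kJ
ΔH = Σ(broken) − Σ(formed) = 4277 − 4364 = −87 kJ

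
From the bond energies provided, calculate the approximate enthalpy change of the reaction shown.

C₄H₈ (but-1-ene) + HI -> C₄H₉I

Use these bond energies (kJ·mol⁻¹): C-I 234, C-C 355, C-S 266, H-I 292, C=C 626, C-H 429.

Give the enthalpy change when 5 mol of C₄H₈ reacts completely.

ΔH = −500 kJ

Bonds broken (reactants):
  C-C: 2 × 355 = 710
  C-H: 8 × 429 = 3432
  C=C: 1 × 626 = 626
  H-I: 1 × 292 = 292
  Σ(broken) = 5060 kJ
Bonds formed (products):
  C-C: 3 × 355 = 1065
  C-H: 9 × 429 = 3861
  C-I: 1 × 234 = 234
  Σ(formed) = 5160 kJ
ΔH = Σ(broken) − Σ(formed) = 5060 − 5160 = −100 kJ
For 5× the reaction as written: 5 × (−100) = −500 kJ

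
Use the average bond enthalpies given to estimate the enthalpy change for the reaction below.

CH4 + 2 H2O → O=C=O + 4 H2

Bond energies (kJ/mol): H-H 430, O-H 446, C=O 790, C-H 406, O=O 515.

ΔH ≈ +108 kJ

Bonds broken (reactants):
  C-H: 4 × 406 = 1624
  O-H: 4 × 446 = 1784
  Σ(broken) = 3408 kJ
Bonds formed (products):
  C=O: 2 × 790 = 1580
  H-H: 4 × 430 = 1720
  Σ(formed) = 3300 kJ
ΔH = Σ(broken) − Σ(formed) = 3408 − 3300 = +108 kJ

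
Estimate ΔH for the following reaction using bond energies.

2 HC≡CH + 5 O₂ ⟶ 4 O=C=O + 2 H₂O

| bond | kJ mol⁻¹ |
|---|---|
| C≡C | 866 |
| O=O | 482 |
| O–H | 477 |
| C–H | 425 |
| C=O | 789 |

Bonds broken (reactants):
  C≡C: 2 × 866 = 1732
  C–H: 4 × 425 = 1700
  O=O: 5 × 482 = 2410
  Σ(broken) = 5842 kJ
Bonds formed (products):
  C=O: 8 × 789 = 6312
  O–H: 4 × 477 = 1908
  Σ(formed) = 8220 kJ
ΔH = Σ(broken) − Σ(formed) = 5842 − 8220 = −2378 kJ

ΔH ≈ −2378 kJ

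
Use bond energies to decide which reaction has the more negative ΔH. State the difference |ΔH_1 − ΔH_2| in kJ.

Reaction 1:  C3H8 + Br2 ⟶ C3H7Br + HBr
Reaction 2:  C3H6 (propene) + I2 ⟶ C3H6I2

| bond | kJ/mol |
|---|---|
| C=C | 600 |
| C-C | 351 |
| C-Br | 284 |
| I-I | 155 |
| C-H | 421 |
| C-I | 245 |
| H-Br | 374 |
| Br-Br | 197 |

Reaction 2, by 46 kJ

Reaction 1:
  Bonds broken (reactants):
    Br-Br: 1 × 197 = 197
    C-C: 2 × 351 = 702
    C-H: 8 × 421 = 3368
    Σ(broken) = 4267 kJ
  Bonds formed (products):
    C-Br: 1 × 284 = 284
    C-C: 2 × 351 = 702
    C-H: 7 × 421 = 2947
    H-Br: 1 × 374 = 374
    Σ(formed) = 4307 kJ
  ΔH_1 = 4267 − 4307 = −40 kJ
Reaction 2:
  Bonds broken (reactants):
    C-C: 1 × 351 = 351
    C-H: 6 × 421 = 2526
    C=C: 1 × 600 = 600
    I-I: 1 × 155 = 155
    Σ(broken) = 3632 kJ
  Bonds formed (products):
    C-C: 2 × 351 = 702
    C-H: 6 × 421 = 2526
    C-I: 2 × 245 = 490
    Σ(formed) = 3718 kJ
  ΔH_2 = 3632 − 3718 = −86 kJ
ΔH_1 − ΔH_2 = +46 kJ, so reaction 2 has the more negative ΔH; |ΔH_1 − ΔH_2| = 46 kJ.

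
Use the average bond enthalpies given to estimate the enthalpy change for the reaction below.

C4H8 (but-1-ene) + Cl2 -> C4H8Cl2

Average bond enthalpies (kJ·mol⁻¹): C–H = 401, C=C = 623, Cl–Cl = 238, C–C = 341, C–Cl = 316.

Bonds broken (reactants):
  C–C: 2 × 341 = 682
  C–H: 8 × 401 = 3208
  C=C: 1 × 623 = 623
  Cl–Cl: 1 × 238 = 238
  Σ(broken) = 4751 kJ
Bonds formed (products):
  C–C: 3 × 341 = 1023
  C–Cl: 2 × 316 = 632
  C–H: 8 × 401 = 3208
  Σ(formed) = 4863 kJ
ΔH = Σ(broken) − Σ(formed) = 4751 − 4863 = −112 kJ

ΔH ≈ −112 kJ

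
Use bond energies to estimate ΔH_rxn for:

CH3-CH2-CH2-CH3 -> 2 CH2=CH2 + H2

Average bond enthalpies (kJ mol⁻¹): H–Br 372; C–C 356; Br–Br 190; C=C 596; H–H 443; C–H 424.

ΔH ≈ +281 kJ

Bonds broken (reactants):
  C–C: 3 × 356 = 1068
  C–H: 10 × 424 = 4240
  Σ(broken) = 5308 kJ
Bonds formed (products):
  C–H: 8 × 424 = 3392
  C=C: 2 × 596 = 1192
  H–H: 1 × 443 = 443
  Σ(formed) = 5027 kJ
ΔH = Σ(broken) − Σ(formed) = 5308 − 5027 = +281 kJ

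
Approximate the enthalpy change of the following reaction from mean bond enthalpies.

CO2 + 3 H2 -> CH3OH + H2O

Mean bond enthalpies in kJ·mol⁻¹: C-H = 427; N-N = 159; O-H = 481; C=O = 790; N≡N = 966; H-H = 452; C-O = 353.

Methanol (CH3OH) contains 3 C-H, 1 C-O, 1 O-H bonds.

ΔH ≈ −141 kJ

Bonds broken (reactants):
  C=O: 2 × 790 = 1580
  H-H: 3 × 452 = 1356
  Σ(broken) = 2936 kJ
Bonds formed (products):
  C-H: 3 × 427 = 1281
  C-O: 1 × 353 = 353
  O-H: 3 × 481 = 1443
  Σ(formed) = 3077 kJ
ΔH = Σ(broken) − Σ(formed) = 2936 − 3077 = −141 kJ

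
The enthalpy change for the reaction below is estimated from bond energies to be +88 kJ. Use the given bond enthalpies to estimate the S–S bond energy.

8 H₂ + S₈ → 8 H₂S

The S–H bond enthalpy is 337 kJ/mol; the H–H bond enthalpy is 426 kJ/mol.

D(S–S) ≈ 259 kJ/mol

Let D be the S–S bond energy.
Σ(broken) = 8×426 + 8×D = 3408 + 8D
Σ(formed) = 16×337 = 5392
ΔH = Σ(broken) − Σ(formed) = (3408 + 8D) − (5392) = −1984 + 8D
Setting this equal to +88 kJ gives 8D = 2072, so D = 259 kJ/mol.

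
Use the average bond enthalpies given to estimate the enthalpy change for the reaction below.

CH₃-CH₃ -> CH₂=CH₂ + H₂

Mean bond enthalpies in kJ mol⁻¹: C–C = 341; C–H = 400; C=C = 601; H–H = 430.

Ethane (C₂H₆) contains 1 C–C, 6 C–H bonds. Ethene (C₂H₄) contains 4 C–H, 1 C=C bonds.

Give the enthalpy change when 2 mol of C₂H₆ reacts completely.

ΔH = +220 kJ

Bonds broken (reactants):
  C–C: 1 × 341 = 341
  C–H: 6 × 400 = 2400
  Σ(broken) = 2741 kJ
Bonds formed (products):
  C–H: 4 × 400 = 1600
  C=C: 1 × 601 = 601
  H–H: 1 × 430 = 430
  Σ(formed) = 2631 kJ
ΔH = Σ(broken) − Σ(formed) = 2741 − 2631 = +110 kJ
For 2× the reaction as written: 2 × (+110) = +220 kJ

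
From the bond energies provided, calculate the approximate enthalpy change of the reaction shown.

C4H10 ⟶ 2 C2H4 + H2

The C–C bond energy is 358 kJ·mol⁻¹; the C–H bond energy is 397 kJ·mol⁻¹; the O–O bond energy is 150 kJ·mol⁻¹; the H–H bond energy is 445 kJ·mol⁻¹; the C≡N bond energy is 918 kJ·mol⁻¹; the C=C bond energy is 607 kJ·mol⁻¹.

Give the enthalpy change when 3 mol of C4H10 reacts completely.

Bonds broken (reactants):
  C–C: 3 × 358 = 1074
  C–H: 10 × 397 = 3970
  Σ(broken) = 5044 kJ
Bonds formed (products):
  C–H: 8 × 397 = 3176
  C=C: 2 × 607 = 1214
  H–H: 1 × 445 = 445
  Σ(formed) = 4835 kJ
ΔH = Σ(broken) − Σ(formed) = 5044 − 4835 = +209 kJ
For 3× the reaction as written: 3 × (+209) = +627 kJ

ΔH = +627 kJ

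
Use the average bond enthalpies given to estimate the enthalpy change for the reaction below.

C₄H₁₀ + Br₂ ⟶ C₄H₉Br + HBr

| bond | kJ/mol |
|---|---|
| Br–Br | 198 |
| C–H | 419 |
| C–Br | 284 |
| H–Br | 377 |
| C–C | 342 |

ΔH ≈ −44 kJ

Bonds broken (reactants):
  Br–Br: 1 × 198 = 198
  C–C: 3 × 342 = 1026
  C–H: 10 × 419 = 4190
  Σ(broken) = 5414 kJ
Bonds formed (products):
  C–Br: 1 × 284 = 284
  C–C: 3 × 342 = 1026
  C–H: 9 × 419 = 3771
  H–Br: 1 × 377 = 377
  Σ(formed) = 5458 kJ
ΔH = Σ(broken) − Σ(formed) = 5414 − 5458 = −44 kJ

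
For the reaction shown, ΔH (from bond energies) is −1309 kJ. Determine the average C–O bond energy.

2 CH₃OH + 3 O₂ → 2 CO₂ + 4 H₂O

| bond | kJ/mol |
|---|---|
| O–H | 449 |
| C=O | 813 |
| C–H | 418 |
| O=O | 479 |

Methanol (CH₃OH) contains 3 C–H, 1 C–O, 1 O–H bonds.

D(C–O) ≈ 346 kJ/mol

Let D be the C–O bond energy.
Σ(broken) = 6×418 + 2×D + 2×449 + 3×479 = 4843 + 2D
Σ(formed) = 4×813 + 8×449 = 6844
ΔH = Σ(broken) − Σ(formed) = (4843 + 2D) − (6844) = −2001 + 2D
Setting this equal to −1309 kJ gives 2D = 692, so D = 346 kJ/mol.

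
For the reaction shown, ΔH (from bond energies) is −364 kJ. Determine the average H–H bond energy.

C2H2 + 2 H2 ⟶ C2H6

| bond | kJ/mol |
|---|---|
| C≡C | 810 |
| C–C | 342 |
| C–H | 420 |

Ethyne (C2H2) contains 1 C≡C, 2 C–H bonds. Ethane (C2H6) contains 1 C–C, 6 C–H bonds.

Let D be the H–H bond energy.
Σ(broken) = 1×810 + 2×420 + 2×D = 1650 + 2D
Σ(formed) = 1×342 + 6×420 = 2862
ΔH = Σ(broken) − Σ(formed) = (1650 + 2D) − (2862) = −1212 + 2D
Setting this equal to −364 kJ gives 2D = 848, so D = 424 kJ/mol.

D(H–H) ≈ 424 kJ/mol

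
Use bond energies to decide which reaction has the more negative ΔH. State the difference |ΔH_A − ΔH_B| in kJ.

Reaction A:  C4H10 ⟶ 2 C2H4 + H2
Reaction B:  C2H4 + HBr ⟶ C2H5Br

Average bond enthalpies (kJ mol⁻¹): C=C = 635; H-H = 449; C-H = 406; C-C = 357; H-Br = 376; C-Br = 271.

Reaction A:
  Bonds broken (reactants):
    C-C: 3 × 357 = 1071
    C-H: 10 × 406 = 4060
    Σ(broken) = 5131 kJ
  Bonds formed (products):
    C-H: 8 × 406 = 3248
    C=C: 2 × 635 = 1270
    H-H: 1 × 449 = 449
    Σ(formed) = 4967 kJ
  ΔH_A = 5131 − 4967 = +164 kJ
Reaction B:
  Bonds broken (reactants):
    C-H: 4 × 406 = 1624
    C=C: 1 × 635 = 635
    H-Br: 1 × 376 = 376
    Σ(broken) = 2635 kJ
  Bonds formed (products):
    C-Br: 1 × 271 = 271
    C-C: 1 × 357 = 357
    C-H: 5 × 406 = 2030
    Σ(formed) = 2658 kJ
  ΔH_B = 2635 − 2658 = −23 kJ
ΔH_A − ΔH_B = +187 kJ, so reaction B has the more negative ΔH; |ΔH_A − ΔH_B| = 187 kJ.

Reaction B, by 187 kJ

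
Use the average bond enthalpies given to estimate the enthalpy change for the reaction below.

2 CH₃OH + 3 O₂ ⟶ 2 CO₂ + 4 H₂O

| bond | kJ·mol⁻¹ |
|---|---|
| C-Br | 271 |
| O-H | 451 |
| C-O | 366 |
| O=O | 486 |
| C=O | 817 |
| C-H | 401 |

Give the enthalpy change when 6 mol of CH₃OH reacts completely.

Bonds broken (reactants):
  C-H: 6 × 401 = 2406
  C-O: 2 × 366 = 732
  O-H: 2 × 451 = 902
  O=O: 3 × 486 = 1458
  Σ(broken) = 5498 kJ
Bonds formed (products):
  C=O: 4 × 817 = 3268
  O-H: 8 × 451 = 3608
  Σ(formed) = 6876 kJ
ΔH = Σ(broken) − Σ(formed) = 5498 − 6876 = −1378 kJ
For 3× the reaction as written: 3 × (−1378) = −4134 kJ

ΔH = −4134 kJ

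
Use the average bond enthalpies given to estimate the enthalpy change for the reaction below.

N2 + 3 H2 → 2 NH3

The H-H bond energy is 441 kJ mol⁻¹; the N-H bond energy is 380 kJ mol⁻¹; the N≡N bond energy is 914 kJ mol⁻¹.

Bonds broken (reactants):
  H-H: 3 × 441 = 1323
  N≡N: 1 × 914 = 914
  Σ(broken) = 2237 kJ
Bonds formed (products):
  N-H: 6 × 380 = 2280
  Σ(formed) = 2280 kJ
ΔH = Σ(broken) − Σ(formed) = 2237 − 2280 = −43 kJ

ΔH ≈ −43 kJ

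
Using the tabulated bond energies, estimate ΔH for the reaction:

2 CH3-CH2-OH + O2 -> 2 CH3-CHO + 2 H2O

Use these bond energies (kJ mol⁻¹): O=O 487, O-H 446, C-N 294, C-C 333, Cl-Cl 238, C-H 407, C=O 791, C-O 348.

ΔH ≈ −477 kJ

Bonds broken (reactants):
  C-C: 2 × 333 = 666
  C-H: 10 × 407 = 4070
  C-O: 2 × 348 = 696
  O-H: 2 × 446 = 892
  O=O: 1 × 487 = 487
  Σ(broken) = 6811 kJ
Bonds formed (products):
  C-C: 2 × 333 = 666
  C-H: 8 × 407 = 3256
  C=O: 2 × 791 = 1582
  O-H: 4 × 446 = 1784
  Σ(formed) = 7288 kJ
ΔH = Σ(broken) − Σ(formed) = 6811 − 7288 = −477 kJ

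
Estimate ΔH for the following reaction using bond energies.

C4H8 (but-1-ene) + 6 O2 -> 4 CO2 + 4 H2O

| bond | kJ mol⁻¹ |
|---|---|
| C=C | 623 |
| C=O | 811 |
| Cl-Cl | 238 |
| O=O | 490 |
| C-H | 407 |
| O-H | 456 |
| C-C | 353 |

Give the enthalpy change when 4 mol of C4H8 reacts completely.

Bonds broken (reactants):
  C-C: 2 × 353 = 706
  C-H: 8 × 407 = 3256
  C=C: 1 × 623 = 623
  O=O: 6 × 490 = 2940
  Σ(broken) = 7525 kJ
Bonds formed (products):
  C=O: 8 × 811 = 6488
  O-H: 8 × 456 = 3648
  Σ(formed) = 10136 kJ
ΔH = Σ(broken) − Σ(formed) = 7525 − 10136 = −2611 kJ
For 4× the reaction as written: 4 × (−2611) = −10444 kJ

ΔH = −10444 kJ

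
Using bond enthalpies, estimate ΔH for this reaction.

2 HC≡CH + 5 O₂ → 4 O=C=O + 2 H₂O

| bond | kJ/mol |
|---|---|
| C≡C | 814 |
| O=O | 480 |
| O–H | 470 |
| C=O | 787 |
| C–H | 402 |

Bonds broken (reactants):
  C≡C: 2 × 814 = 1628
  C–H: 4 × 402 = 1608
  O=O: 5 × 480 = 2400
  Σ(broken) = 5636 kJ
Bonds formed (products):
  C=O: 8 × 787 = 6296
  O–H: 4 × 470 = 1880
  Σ(formed) = 8176 kJ
ΔH = Σ(broken) − Σ(formed) = 5636 − 8176 = −2540 kJ

ΔH ≈ −2540 kJ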